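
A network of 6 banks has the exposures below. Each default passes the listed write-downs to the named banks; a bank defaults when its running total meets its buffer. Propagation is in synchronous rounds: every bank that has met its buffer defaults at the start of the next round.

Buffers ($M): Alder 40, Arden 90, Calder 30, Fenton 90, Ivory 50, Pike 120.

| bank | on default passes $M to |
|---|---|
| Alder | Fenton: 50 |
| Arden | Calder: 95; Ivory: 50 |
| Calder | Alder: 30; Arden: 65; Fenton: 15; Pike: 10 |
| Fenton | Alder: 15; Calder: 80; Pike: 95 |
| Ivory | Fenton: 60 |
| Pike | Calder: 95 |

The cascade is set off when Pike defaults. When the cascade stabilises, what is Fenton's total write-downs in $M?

Round 1 — Pike defaults (initial).
  Calder: +95 → 95 ≥ 30
Round 2 — Calder defaults.
  Alder: +30 → 30 < 40
  Arden: +65 → 65 < 90
  Fenton: +15 → 15 < 90
No further defaults.

15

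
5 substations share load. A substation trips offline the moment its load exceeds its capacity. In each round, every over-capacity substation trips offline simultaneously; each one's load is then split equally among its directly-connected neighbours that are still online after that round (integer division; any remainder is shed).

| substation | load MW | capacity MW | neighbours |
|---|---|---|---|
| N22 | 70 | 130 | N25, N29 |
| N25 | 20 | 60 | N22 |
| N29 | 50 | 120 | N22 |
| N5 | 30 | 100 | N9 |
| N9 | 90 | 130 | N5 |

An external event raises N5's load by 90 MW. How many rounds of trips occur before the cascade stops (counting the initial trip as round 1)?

2

Round 1 — N5 at 120 > 100. N5 trips offline.
  N5 sheds 120 MW to N9: 120 each.
    N9: 90+120 = 210 > 130
Round 2 — N9 trips offline.
  N9 sheds 210 MW: no online neighbours, lost.
No further trips.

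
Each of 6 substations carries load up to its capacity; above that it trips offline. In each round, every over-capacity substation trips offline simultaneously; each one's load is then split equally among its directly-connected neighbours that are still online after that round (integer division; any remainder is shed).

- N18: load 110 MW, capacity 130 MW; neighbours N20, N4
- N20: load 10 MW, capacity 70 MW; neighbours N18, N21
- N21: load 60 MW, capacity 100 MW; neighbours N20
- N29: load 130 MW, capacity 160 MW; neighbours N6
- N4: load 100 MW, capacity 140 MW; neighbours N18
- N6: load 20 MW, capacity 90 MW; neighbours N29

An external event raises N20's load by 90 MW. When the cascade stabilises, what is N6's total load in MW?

Round 1 — N20 at 100 > 70. N20 trips offline.
  N20 sheds 100 MW to N18, N21: 50 each.
    N18: 110+50 = 160 > 130
    N21: 60+50 = 110 > 100
Round 2 — N18, N21 trip offline.
  N18 sheds 160 MW to N4: 160 each.
    N4: 100+160 = 260 > 140
  N21 sheds 110 MW: no online neighbours, lost.
Round 3 — N4 trips offline.
  N4 sheds 260 MW: no online neighbours, lost.
No further trips.

20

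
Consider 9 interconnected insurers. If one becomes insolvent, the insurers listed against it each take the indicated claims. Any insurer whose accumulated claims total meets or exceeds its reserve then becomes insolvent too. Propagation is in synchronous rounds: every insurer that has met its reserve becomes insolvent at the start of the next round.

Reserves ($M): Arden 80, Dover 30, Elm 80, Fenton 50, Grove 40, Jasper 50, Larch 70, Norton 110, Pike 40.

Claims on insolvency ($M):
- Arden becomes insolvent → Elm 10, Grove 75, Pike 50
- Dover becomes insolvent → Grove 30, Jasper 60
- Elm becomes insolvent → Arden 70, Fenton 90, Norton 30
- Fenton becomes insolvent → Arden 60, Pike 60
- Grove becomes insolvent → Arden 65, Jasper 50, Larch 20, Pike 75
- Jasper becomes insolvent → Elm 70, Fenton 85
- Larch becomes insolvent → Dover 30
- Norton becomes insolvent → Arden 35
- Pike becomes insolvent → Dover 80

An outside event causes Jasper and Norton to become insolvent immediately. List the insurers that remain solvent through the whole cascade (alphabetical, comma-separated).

Larch

Round 1 — Jasper, Norton become insolvent (initial).
  Arden: +35 → 35 < 80
  Elm: +70 → 70 < 80
  Fenton: +85 → 85 ≥ 50
Round 2 — Fenton becomes insolvent.
  Arden: +60 → 95 ≥ 80
  Pike: +60 → 60 ≥ 40
Round 3 — Arden, Pike become insolvent.
  Dover: +80 → 80 ≥ 30
  Elm: +10 → 80 ≥ 80
  Grove: +75 → 75 ≥ 40
Round 4 — Dover, Elm, Grove become insolvent.
  Larch: +20 → 20 < 70
No further insolvencies.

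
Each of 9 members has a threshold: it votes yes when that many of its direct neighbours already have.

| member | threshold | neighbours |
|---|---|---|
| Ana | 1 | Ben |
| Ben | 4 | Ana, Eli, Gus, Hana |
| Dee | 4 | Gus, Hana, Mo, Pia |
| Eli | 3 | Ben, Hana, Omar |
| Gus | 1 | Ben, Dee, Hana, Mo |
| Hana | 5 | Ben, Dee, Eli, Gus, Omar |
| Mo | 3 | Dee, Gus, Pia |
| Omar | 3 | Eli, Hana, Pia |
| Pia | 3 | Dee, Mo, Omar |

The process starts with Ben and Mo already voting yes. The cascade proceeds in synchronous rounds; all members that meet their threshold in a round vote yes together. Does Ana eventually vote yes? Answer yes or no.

yes

Round 1 — Ben, Mo vote yes (initial).
Round 2 — checking thresholds:
  Ana: 1 of 1 neighbours ≥ 1, votes yes.
  Dee: 1 of 4 neighbours < 4, below threshold.
  Eli: 1 of 3 neighbours < 3, below threshold.
  Gus: 2 of 4 neighbours ≥ 1, votes yes.
  Hana: 1 of 5 neighbours < 5, below threshold.
  Pia: 1 of 3 neighbours < 3, below threshold.
Round 3 — no new yes votes; cascade stops.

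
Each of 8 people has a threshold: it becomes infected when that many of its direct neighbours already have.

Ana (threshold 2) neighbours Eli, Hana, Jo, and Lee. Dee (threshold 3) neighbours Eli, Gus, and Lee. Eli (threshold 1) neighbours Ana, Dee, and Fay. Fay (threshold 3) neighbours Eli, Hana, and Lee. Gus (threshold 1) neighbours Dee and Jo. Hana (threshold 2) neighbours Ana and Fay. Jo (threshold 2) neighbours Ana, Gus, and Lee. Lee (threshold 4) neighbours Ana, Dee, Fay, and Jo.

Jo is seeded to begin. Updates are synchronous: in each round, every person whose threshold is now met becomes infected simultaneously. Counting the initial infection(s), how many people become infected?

2

Round 1 — Jo becomes infected (initial).
Round 2 — checking thresholds:
  Ana: 1 of 4 neighbours < 2, below threshold.
  Gus: 1 of 2 neighbours ≥ 1, becomes infected.
  Lee: 1 of 4 neighbours < 4, below threshold.
Round 3 — no new infections; cascade stops.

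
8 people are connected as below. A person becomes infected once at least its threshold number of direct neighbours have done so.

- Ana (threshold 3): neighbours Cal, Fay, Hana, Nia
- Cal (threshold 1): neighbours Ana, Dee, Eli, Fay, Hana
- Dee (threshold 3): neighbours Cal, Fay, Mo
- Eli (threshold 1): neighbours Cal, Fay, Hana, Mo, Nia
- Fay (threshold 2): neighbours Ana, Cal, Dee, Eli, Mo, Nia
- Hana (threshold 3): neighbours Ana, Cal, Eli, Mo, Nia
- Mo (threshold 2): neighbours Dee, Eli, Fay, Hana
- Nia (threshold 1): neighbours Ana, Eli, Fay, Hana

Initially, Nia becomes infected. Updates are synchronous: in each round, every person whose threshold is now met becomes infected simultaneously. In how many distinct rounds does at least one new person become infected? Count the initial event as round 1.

Round 1 — Nia becomes infected (initial).
Round 2 — checking thresholds:
  Ana: 1 of 4 neighbours < 3, below threshold.
  Eli: 1 of 5 neighbours ≥ 1, becomes infected.
  Fay: 1 of 6 neighbours < 2, below threshold.
  Hana: 1 of 5 neighbours < 3, below threshold.
Round 3 — checking thresholds:
  Ana: 1 of 4 neighbours < 3, below threshold.
  Cal: 1 of 5 neighbours ≥ 1, becomes infected.
  Fay: 2 of 6 neighbours ≥ 2, becomes infected.
  Hana: 2 of 5 neighbours < 3, below threshold.
  Mo: 1 of 4 neighbours < 2, below threshold.
Round 4 — checking thresholds:
  Ana: 3 of 4 neighbours ≥ 3, becomes infected.
  Dee: 2 of 3 neighbours < 3, below threshold.
  Hana: 3 of 5 neighbours ≥ 3, becomes infected.
  Mo: 2 of 4 neighbours ≥ 2, becomes infected.
Round 5 — checking thresholds:
  Dee: 3 of 3 neighbours ≥ 3, becomes infected.
Round 6 — no new infections; cascade stops.

5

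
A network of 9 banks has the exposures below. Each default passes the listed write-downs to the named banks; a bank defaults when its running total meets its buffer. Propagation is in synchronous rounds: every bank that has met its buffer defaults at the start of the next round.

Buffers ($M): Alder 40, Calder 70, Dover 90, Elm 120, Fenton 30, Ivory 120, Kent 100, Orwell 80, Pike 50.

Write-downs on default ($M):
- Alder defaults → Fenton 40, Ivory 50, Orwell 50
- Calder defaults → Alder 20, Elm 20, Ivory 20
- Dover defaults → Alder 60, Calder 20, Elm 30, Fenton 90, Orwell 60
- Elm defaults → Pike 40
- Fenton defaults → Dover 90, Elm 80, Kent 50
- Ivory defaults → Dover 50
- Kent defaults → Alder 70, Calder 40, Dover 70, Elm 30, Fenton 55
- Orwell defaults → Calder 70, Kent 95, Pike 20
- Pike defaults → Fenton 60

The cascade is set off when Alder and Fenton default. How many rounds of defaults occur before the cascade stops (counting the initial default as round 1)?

Round 1 — Alder, Fenton default (initial).
  Dover: +90 → 90 ≥ 90
  Elm: +80 → 80 < 120
  Ivory: +50 → 50 < 120
  Kent: +50 → 50 < 100
  Orwell: +50 → 50 < 80
Round 2 — Dover defaults.
  Calder: +20 → 20 < 70
  Elm: +30 → 110 < 120
  Orwell: +60 → 110 ≥ 80
Round 3 — Orwell defaults.
  Calder: +70 → 90 ≥ 70
  Kent: +95 → 145 ≥ 100
  Pike: +20 → 20 < 50
Round 4 — Calder, Kent default.
  Elm: +20+30 → 160 ≥ 120
  Ivory: +20 → 70 < 120
Round 5 — Elm defaults.
  Pike: +40 → 60 ≥ 50
Round 6 — Pike defaults.
No further defaults.

6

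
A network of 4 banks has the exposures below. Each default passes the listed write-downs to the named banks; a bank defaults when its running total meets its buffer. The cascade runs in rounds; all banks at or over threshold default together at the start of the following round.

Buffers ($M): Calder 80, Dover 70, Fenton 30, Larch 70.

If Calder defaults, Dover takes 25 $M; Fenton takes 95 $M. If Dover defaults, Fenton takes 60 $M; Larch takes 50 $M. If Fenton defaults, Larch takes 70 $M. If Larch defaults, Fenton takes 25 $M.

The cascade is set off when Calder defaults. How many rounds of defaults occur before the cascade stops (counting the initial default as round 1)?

3

Round 1 — Calder defaults (initial).
  Dover: +25 → 25 < 70
  Fenton: +95 → 95 ≥ 30
Round 2 — Fenton defaults.
  Larch: +70 → 70 ≥ 70
Round 3 — Larch defaults.
No further defaults.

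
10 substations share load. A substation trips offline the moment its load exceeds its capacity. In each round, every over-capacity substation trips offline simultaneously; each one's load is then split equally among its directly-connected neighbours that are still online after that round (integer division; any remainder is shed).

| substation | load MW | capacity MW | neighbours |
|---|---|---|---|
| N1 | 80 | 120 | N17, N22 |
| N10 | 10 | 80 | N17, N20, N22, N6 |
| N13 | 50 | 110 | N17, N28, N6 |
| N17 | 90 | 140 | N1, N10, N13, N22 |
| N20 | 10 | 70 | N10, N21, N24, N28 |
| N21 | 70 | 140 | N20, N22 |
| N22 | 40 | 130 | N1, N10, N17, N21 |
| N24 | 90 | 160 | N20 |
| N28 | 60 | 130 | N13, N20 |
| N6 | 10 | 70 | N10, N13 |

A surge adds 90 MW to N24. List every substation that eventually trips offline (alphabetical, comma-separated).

Round 1 — N24 at 180 > 160. N24 trips offline.
  N24 sheds 180 MW to N20: 180 each.
    N20: 10+180 = 190 > 70
Round 2 — N20 trips offline.
  N20 sheds 190 MW to N10, N21, N28: 63 each (1 lost).
    N10: 10+63 = 73 ≤ 80
    N21: 70+63 = 133 ≤ 140
    N28: 60+63 = 123 ≤ 130
No further trips.

N20, N24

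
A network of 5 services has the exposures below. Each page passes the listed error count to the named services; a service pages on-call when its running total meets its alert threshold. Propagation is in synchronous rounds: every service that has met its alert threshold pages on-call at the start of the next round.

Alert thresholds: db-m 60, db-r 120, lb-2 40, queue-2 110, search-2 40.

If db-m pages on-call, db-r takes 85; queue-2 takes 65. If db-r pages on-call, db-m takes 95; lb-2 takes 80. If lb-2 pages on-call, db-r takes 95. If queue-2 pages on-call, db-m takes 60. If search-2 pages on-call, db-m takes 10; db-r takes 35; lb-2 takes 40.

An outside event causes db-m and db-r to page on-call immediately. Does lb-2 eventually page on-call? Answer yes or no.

Round 1 — db-m, db-r page on-call (initial).
  lb-2: +80 → 80 ≥ 40
  queue-2: +65 → 65 < 110
Round 2 — lb-2 pages on-call.
No further pages.

yes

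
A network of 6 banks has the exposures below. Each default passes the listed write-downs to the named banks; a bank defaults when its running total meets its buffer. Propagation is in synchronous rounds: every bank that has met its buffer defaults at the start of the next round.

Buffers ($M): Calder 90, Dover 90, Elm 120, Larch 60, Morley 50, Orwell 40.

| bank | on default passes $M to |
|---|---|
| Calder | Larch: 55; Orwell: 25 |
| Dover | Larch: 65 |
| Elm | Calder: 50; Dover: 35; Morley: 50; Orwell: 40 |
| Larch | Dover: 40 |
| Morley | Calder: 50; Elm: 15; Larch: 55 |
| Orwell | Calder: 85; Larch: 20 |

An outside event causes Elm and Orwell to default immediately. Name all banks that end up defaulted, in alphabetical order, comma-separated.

Round 1 — Elm, Orwell default (initial).
  Calder: +50+85 → 135 ≥ 90
  Dover: +35 → 35 < 90
  Larch: +20 → 20 < 60
  Morley: +50 → 50 ≥ 50
Round 2 — Calder, Morley default.
  Larch: +55+55 → 130 ≥ 60
Round 3 — Larch defaults.
  Dover: +40 → 75 < 90
No further defaults.

Calder, Elm, Larch, Morley, Orwell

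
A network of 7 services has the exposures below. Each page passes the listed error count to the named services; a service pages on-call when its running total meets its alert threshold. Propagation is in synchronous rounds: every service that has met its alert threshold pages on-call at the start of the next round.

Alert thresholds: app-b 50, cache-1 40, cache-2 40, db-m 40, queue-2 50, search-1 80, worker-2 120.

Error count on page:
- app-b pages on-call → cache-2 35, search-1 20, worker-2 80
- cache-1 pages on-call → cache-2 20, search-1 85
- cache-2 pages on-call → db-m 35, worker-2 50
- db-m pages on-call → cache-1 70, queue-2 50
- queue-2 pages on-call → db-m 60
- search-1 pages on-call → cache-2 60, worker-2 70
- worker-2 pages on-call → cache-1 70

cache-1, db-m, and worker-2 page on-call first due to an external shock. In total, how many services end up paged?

Round 1 — cache-1, db-m, worker-2 page on-call (initial).
  cache-2: +20 → 20 < 40
  queue-2: +50 → 50 ≥ 50
  search-1: +85 → 85 ≥ 80
Round 2 — queue-2, search-1 page on-call.
  cache-2: +60 → 80 ≥ 40
Round 3 — cache-2 pages on-call.
No further pages.

6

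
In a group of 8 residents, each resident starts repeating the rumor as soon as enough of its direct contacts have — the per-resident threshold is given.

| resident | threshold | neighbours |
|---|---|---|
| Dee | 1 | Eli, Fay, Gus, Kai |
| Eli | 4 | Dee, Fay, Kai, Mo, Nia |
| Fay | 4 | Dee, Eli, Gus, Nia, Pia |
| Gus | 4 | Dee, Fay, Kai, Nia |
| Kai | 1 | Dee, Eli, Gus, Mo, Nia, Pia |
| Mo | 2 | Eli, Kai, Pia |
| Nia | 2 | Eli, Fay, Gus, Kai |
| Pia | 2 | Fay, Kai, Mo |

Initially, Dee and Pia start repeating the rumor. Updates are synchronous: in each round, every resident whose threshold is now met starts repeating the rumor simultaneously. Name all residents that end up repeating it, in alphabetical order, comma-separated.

Dee, Kai, Mo, Pia

Round 1 — Dee, Pia start repeating the rumor (initial).
Round 2 — checking thresholds:
  Eli: 1 of 5 neighbours < 4, not yet.
  Fay: 2 of 5 neighbours < 4, not yet.
  Gus: 1 of 4 neighbours < 4, not yet.
  Kai: 2 of 6 neighbours ≥ 1, starts repeating the rumor.
  Mo: 1 of 3 neighbours < 2, not yet.
Round 3 — checking thresholds:
  Eli: 2 of 5 neighbours < 4, not yet.
  Fay: 2 of 5 neighbours < 4, not yet.
  Gus: 2 of 4 neighbours < 4, not yet.
  Mo: 2 of 3 neighbours ≥ 2, starts repeating the rumor.
  Nia: 1 of 4 neighbours < 2, not yet.
Round 4 — no new spreads; cascade stops.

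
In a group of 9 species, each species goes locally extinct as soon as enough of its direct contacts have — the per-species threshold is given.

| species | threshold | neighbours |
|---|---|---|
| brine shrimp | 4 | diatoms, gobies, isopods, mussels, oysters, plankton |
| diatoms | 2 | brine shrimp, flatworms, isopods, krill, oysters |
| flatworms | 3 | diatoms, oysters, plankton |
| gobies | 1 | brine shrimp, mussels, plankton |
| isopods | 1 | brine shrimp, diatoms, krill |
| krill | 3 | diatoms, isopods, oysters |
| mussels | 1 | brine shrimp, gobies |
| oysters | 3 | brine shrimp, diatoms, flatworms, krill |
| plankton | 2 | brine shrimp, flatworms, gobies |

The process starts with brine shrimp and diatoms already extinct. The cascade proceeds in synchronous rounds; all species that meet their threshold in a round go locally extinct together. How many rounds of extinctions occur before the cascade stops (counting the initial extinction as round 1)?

Round 1 — brine shrimp, diatoms go locally extinct (initial).
Round 2 — checking thresholds:
  flatworms: 1 of 3 neighbours < 3, not yet.
  gobies: 1 of 3 neighbours ≥ 1, goes locally extinct.
  isopods: 2 of 3 neighbours ≥ 1, goes locally extinct.
  krill: 1 of 3 neighbours < 3, not yet.
  mussels: 1 of 2 neighbours ≥ 1, goes locally extinct.
  oysters: 2 of 4 neighbours < 3, not yet.
  plankton: 1 of 3 neighbours < 2, not yet.
Round 3 — checking thresholds:
  flatworms: 1 of 3 neighbours < 3, not yet.
  krill: 2 of 3 neighbours < 3, not yet.
  oysters: 2 of 4 neighbours < 3, not yet.
  plankton: 2 of 3 neighbours ≥ 2, goes locally extinct.
Round 4 — no new extinctions; cascade stops.

3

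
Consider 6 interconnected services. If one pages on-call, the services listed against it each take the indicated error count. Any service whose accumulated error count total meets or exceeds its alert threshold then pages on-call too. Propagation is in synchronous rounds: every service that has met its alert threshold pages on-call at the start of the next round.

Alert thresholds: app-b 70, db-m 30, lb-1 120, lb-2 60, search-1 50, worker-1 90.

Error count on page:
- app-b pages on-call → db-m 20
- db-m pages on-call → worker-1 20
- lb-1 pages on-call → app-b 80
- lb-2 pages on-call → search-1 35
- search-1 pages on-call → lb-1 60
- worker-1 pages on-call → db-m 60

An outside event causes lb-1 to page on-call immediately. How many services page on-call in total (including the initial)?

2

Round 1 — lb-1 pages on-call (initial).
  app-b: +80 → 80 ≥ 70
Round 2 — app-b pages on-call.
  db-m: +20 → 20 < 30
No further pages.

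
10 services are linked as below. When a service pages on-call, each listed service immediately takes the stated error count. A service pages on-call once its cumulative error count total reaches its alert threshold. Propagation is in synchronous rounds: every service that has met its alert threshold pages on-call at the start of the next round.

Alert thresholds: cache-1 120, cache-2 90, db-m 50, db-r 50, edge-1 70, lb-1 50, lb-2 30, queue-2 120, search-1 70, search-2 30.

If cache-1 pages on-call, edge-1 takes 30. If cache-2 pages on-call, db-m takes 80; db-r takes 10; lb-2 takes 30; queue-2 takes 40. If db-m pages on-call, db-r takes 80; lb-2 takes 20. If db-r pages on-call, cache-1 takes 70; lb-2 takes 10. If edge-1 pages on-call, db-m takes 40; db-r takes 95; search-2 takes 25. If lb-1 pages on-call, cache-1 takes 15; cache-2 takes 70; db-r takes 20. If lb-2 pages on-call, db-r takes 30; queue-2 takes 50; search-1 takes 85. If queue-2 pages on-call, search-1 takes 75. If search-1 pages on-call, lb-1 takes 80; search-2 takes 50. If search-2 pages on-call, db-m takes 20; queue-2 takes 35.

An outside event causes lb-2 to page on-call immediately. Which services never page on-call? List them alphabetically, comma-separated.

cache-1, cache-2, db-m, edge-1, queue-2

Round 1 — lb-2 pages on-call (initial).
  db-r: +30 → 30 < 50
  queue-2: +50 → 50 < 120
  search-1: +85 → 85 ≥ 70
Round 2 — search-1 pages on-call.
  lb-1: +80 → 80 ≥ 50
  search-2: +50 → 50 ≥ 30
Round 3 — lb-1, search-2 page on-call.
  cache-1: +15 → 15 < 120
  cache-2: +70 → 70 < 90
  db-m: +20 → 20 < 50
  db-r: +20 → 50 ≥ 50
  queue-2: +35 → 85 < 120
Round 4 — db-r pages on-call.
  cache-1: +70 → 85 < 120
No further pages.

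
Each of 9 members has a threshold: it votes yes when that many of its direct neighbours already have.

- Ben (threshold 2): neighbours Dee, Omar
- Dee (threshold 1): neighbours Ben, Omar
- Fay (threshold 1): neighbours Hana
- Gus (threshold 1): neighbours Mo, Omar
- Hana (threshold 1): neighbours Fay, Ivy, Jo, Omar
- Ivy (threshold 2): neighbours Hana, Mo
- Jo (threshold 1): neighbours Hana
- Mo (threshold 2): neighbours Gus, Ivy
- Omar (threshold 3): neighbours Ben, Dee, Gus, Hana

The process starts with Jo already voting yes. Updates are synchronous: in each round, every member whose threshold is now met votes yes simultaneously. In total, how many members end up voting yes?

3

Round 1 — Jo votes yes (initial).
Round 2 — checking thresholds:
  Hana: 1 of 4 neighbours ≥ 1, votes yes.
Round 3 — checking thresholds:
  Fay: 1 of 1 neighbours ≥ 1, votes yes.
  Ivy: 1 of 2 neighbours < 2, holds.
  Omar: 1 of 4 neighbours < 3, holds.
Round 4 — no new yes votes; cascade stops.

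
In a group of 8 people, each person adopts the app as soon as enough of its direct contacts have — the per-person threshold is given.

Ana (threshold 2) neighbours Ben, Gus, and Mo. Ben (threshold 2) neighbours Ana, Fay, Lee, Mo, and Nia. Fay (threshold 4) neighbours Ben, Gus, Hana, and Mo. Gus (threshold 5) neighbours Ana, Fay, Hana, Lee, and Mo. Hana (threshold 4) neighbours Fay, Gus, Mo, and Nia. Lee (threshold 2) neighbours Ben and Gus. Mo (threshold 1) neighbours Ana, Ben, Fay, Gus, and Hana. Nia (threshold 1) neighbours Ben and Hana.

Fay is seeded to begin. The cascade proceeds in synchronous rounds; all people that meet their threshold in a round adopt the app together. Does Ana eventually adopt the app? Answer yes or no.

Round 1 — Fay adopts the app (initial).
Round 2 — checking thresholds:
  Ben: 1 of 5 neighbours < 2, holds.
  Gus: 1 of 5 neighbours < 5, holds.
  Hana: 1 of 4 neighbours < 4, holds.
  Mo: 1 of 5 neighbours ≥ 1, adopts the app.
Round 3 — checking thresholds:
  Ana: 1 of 3 neighbours < 2, holds.
  Ben: 2 of 5 neighbours ≥ 2, adopts the app.
  Gus: 2 of 5 neighbours < 5, holds.
  Hana: 2 of 4 neighbours < 4, holds.
Round 4 — checking thresholds:
  Ana: 2 of 3 neighbours ≥ 2, adopts the app.
  Gus: 2 of 5 neighbours < 5, holds.
  Hana: 2 of 4 neighbours < 4, holds.
  Lee: 1 of 2 neighbours < 2, holds.
  Nia: 1 of 2 neighbours ≥ 1, adopts the app.
Round 5 — no new adoptions; cascade stops.

yes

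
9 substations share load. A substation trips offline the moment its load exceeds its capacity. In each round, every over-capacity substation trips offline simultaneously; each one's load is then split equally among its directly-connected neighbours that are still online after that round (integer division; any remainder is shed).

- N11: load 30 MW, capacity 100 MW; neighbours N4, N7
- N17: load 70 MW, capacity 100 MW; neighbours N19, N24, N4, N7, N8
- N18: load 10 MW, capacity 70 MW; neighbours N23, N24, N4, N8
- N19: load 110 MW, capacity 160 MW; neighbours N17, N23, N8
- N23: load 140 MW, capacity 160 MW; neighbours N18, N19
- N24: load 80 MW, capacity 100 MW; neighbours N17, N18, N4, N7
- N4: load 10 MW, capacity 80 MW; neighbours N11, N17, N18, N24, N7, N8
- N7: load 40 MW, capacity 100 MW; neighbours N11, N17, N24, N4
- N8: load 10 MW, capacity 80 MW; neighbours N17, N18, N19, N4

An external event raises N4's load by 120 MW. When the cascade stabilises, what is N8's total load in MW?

72

Round 1 — N4 at 130 > 80. N4 trips offline.
  N4 sheds 130 MW to N11, N17, N18, N24, N7, N8: 21 each (4 lost).
    N11: 30+21 = 51 ≤ 100
    N17: 70+21 = 91 ≤ 100
    N18: 10+21 = 31 ≤ 70
    N24: 80+21 = 101 > 100
    N7: 40+21 = 61 ≤ 100
    N8: 10+21 = 31 ≤ 80
Round 2 — N24 trips offline.
  N24 sheds 101 MW to N17, N18, N7: 33 each (2 lost).
    N17: 91+33 = 124 > 100
    N18: 31+33 = 64 ≤ 70
    N7: 61+33 = 94 ≤ 100
Round 3 — N17 trips offline.
  N17 sheds 124 MW to N19, N7, N8: 41 each (1 lost).
    N19: 110+41 = 151 ≤ 160
    N7: 94+41 = 135 > 100
    N8: 31+41 = 72 ≤ 80
Round 4 — N7 trips offline.
  N7 sheds 135 MW to N11: 135 each.
    N11: 51+135 = 186 > 100
Round 5 — N11 trips offline.
  N11 sheds 186 MW: no online neighbours, lost.
No further trips.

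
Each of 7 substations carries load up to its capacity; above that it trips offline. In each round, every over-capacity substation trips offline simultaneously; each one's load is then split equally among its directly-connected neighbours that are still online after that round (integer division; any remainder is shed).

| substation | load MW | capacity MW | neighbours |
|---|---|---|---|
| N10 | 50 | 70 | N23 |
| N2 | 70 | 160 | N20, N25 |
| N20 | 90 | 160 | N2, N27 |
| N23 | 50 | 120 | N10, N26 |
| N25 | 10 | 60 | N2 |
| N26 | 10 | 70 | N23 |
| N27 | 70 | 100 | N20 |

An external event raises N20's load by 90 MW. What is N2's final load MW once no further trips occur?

Round 1 — N20 at 180 > 160. N20 trips offline.
  N20 sheds 180 MW to N2, N27: 90 each.
    N2: 70+90 = 160 ≤ 160
    N27: 70+90 = 160 > 100
Round 2 — N27 trips offline.
  N27 sheds 160 MW: no online neighbours, lost.
No further trips.

160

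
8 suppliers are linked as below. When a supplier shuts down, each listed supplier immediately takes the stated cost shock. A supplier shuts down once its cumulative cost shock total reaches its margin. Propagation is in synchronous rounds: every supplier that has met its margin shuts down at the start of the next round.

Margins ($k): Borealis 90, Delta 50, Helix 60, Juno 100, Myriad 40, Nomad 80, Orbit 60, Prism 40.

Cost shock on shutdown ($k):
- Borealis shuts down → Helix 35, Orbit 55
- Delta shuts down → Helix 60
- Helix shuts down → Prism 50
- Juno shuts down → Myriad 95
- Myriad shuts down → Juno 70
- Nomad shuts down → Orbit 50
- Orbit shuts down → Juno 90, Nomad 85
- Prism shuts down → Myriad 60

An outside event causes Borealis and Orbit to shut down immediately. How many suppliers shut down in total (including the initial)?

Round 1 — Borealis, Orbit shut down (initial).
  Helix: +35 → 35 < 60
  Juno: +90 → 90 < 100
  Nomad: +85 → 85 ≥ 80
Round 2 — Nomad shuts down.
No further shutdowns.

3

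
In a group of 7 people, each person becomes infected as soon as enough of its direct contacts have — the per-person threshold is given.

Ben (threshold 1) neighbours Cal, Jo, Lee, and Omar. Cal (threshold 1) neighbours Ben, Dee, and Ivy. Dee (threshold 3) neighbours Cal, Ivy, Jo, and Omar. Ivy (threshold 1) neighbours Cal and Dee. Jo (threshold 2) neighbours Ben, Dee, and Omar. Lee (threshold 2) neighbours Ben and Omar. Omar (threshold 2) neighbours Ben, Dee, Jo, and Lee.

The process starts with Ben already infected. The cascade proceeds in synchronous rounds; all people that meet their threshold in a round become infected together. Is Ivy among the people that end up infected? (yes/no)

Round 1 — Ben becomes infected (initial).
Round 2 — checking thresholds:
  Cal: 1 of 3 neighbours ≥ 1, becomes infected.
  Jo: 1 of 3 neighbours < 2, below threshold.
  Lee: 1 of 2 neighbours < 2, below threshold.
  Omar: 1 of 4 neighbours < 2, below threshold.
Round 3 — checking thresholds:
  Dee: 1 of 4 neighbours < 3, below threshold.
  Ivy: 1 of 2 neighbours ≥ 1, becomes infected.
  Jo: 1 of 3 neighbours < 2, below threshold.
  Lee: 1 of 2 neighbours < 2, below threshold.
  Omar: 1 of 4 neighbours < 2, below threshold.
Round 4 — no new infections; cascade stops.

yes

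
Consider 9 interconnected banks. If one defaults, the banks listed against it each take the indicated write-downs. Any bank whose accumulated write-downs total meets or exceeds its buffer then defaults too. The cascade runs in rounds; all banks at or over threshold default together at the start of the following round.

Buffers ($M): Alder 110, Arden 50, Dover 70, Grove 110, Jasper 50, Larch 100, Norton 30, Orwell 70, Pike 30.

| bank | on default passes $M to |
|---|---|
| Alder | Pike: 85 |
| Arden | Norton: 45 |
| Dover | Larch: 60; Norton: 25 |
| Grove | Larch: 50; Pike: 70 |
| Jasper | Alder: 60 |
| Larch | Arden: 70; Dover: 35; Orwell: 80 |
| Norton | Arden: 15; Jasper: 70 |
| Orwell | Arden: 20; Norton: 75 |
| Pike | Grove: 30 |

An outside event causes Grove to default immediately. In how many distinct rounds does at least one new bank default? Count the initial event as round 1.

Round 1 — Grove defaults (initial).
  Larch: +50 → 50 < 100
  Pike: +70 → 70 ≥ 30
Round 2 — Pike defaults.
No further defaults.

2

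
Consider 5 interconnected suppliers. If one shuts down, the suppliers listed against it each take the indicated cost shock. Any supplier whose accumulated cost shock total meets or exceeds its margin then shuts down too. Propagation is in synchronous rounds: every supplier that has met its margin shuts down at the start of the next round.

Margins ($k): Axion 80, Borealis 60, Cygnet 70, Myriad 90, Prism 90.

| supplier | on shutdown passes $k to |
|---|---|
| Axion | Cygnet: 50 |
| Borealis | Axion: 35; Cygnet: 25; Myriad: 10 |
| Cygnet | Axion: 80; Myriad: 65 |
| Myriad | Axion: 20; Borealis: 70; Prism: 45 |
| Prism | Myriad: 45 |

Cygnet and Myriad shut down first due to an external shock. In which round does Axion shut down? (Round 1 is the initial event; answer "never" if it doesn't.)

2

Round 1 — Cygnet, Myriad shut down (initial).
  Axion: +80+20 → 100 ≥ 80
  Borealis: +70 → 70 ≥ 60
  Prism: +45 → 45 < 90
Round 2 — Axion, Borealis shut down.
No further shutdowns.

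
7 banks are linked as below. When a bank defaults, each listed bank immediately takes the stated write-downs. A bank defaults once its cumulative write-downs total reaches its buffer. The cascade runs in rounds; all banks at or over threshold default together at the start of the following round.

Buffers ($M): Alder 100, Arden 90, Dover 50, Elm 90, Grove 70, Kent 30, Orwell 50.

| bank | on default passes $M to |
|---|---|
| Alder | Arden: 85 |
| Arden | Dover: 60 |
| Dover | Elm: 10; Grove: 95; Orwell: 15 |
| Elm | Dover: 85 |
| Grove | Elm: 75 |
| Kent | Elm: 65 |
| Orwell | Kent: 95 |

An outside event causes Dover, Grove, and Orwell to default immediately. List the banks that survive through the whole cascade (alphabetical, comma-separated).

Round 1 — Dover, Grove, Orwell default (initial).
  Elm: +10+75 → 85 < 90
  Kent: +95 → 95 ≥ 30
Round 2 — Kent defaults.
  Elm: +65 → 150 ≥ 90
Round 3 — Elm defaults.
No further defaults.

Alder, Arden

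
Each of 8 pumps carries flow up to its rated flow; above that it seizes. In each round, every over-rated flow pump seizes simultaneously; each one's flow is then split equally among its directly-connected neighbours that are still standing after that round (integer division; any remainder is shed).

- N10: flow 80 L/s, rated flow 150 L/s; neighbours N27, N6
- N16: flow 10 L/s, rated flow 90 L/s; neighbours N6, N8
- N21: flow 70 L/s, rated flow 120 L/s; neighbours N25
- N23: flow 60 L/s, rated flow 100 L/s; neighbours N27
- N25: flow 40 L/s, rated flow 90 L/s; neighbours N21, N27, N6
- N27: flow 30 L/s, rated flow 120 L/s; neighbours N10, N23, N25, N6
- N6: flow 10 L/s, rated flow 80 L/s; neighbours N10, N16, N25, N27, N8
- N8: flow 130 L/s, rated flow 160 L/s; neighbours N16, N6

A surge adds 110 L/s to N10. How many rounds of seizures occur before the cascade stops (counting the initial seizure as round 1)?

4

Round 1 — N10 at 190 > 150. N10 seizes.
  N10 sheds 190 L/s to N27, N6: 95 each.
    N27: 30+95 = 125 > 120
    N6: 10+95 = 105 > 80
Round 2 — N27, N6 seize.
  N27 sheds 125 L/s to N23, N25: 62 each (1 lost).
    N23: 60+62 = 122 > 100
    N25: 40+62 = 102 > 90
  N6 sheds 105 L/s to N16, N25, N8: 35 each.
    N16: 10+35 = 45 ≤ 90
    N25: 102+35 = 137 > 90
    N8: 130+35 = 165 > 160
Round 3 — N23, N25, N8 seize.
  N23 sheds 122 L/s: no online neighbours, lost.
  N25 sheds 137 L/s to N21: 137 each.
    N21: 70+137 = 207 > 120
  N8 sheds 165 L/s to N16: 165 each.
    N16: 45+165 = 210 > 90
Round 4 — N16, N21 seize.
  N16 sheds 210 L/s: no online neighbours, lost.
  N21 sheds 207 L/s: no online neighbours, lost.
No further seizures.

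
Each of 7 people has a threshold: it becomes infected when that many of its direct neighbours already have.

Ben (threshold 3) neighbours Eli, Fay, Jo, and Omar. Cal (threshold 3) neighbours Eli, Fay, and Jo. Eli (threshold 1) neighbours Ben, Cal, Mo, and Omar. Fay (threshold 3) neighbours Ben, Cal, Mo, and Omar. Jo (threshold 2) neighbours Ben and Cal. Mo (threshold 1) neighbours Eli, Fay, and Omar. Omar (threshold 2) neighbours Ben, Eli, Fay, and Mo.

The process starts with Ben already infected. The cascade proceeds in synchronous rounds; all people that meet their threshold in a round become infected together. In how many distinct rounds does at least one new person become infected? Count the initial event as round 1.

Round 1 — Ben becomes infected (initial).
Round 2 — checking thresholds:
  Eli: 1 of 4 neighbours ≥ 1, becomes infected.
  Fay: 1 of 4 neighbours < 3, not yet.
  Jo: 1 of 2 neighbours < 2, not yet.
  Omar: 1 of 4 neighbours < 2, not yet.
Round 3 — checking thresholds:
  Cal: 1 of 3 neighbours < 3, not yet.
  Fay: 1 of 4 neighbours < 3, not yet.
  Jo: 1 of 2 neighbours < 2, not yet.
  Mo: 1 of 3 neighbours ≥ 1, becomes infected.
  Omar: 2 of 4 neighbours ≥ 2, becomes infected.
Round 4 — checking thresholds:
  Cal: 1 of 3 neighbours < 3, not yet.
  Fay: 3 of 4 neighbours ≥ 3, becomes infected.
  Jo: 1 of 2 neighbours < 2, not yet.
Round 5 — no new infections; cascade stops.

4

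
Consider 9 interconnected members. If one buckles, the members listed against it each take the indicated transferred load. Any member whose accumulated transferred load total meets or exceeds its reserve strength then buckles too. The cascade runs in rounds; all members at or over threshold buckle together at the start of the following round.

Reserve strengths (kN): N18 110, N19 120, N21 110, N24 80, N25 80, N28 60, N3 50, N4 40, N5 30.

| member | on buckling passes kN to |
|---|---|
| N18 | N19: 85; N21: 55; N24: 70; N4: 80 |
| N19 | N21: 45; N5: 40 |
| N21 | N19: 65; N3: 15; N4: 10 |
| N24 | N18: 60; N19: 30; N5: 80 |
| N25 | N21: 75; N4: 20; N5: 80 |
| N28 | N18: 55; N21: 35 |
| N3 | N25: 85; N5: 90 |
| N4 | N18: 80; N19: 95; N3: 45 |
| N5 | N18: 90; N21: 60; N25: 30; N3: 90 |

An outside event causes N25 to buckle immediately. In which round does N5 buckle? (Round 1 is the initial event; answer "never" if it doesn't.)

Round 1 — N25 buckles (initial).
  N21: +75 → 75 < 110
  N4: +20 → 20 < 40
  N5: +80 → 80 ≥ 30
Round 2 — N5 buckles.
  N18: +90 → 90 < 110
  N21: +60 → 135 ≥ 110
  N3: +90 → 90 ≥ 50
Round 3 — N21, N3 buckle.
  N19: +65 → 65 < 120
  N4: +10 → 30 < 40
No further bucklings.

2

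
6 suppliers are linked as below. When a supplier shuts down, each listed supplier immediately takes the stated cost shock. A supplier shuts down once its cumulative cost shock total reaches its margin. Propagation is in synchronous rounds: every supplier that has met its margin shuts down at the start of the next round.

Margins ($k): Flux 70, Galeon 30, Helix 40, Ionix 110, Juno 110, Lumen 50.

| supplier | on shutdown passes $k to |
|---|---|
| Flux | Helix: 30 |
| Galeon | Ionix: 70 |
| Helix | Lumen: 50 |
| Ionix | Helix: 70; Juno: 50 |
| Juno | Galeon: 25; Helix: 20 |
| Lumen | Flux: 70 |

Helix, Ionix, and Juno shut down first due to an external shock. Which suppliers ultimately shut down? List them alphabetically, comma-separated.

Flux, Helix, Ionix, Juno, Lumen

Round 1 — Helix, Ionix, Juno shut down (initial).
  Galeon: +25 → 25 < 30
  Lumen: +50 → 50 ≥ 50
Round 2 — Lumen shuts down.
  Flux: +70 → 70 ≥ 70
Round 3 — Flux shuts down.
No further shutdowns.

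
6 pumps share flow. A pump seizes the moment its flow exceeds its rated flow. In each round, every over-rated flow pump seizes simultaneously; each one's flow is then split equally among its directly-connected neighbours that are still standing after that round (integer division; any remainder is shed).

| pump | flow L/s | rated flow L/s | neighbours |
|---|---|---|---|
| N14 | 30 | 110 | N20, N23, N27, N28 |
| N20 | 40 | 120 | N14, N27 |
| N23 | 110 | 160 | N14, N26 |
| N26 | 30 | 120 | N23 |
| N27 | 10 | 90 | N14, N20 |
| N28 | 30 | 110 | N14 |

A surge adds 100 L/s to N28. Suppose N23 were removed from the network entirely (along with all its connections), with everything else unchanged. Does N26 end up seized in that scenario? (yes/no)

With N23 removed:
Round 1 — N28 at 130 > 110. N28 seizes.
  N28 sheds 130 L/s to N14: 130 each.
    N14: 30+130 = 160 > 110
Round 2 — N14 seizes.
  N14 sheds 160 L/s to N20, N27: 80 each.
    N20: 40+80 = 120 ≤ 120
    N27: 10+80 = 90 ≤ 90
No further seizures.

no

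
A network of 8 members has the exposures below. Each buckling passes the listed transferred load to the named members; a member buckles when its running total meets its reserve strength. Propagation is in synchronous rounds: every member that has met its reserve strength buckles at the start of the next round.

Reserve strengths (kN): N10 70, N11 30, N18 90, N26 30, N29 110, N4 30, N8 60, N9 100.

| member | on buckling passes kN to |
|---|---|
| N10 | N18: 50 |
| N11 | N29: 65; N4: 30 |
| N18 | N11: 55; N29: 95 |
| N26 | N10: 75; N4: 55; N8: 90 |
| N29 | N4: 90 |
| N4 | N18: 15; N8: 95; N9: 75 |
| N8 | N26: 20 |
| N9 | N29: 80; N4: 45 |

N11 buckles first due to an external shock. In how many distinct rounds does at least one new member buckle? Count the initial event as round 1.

Round 1 — N11 buckles (initial).
  N29: +65 → 65 < 110
  N4: +30 → 30 ≥ 30
Round 2 — N4 buckles.
  N18: +15 → 15 < 90
  N8: +95 → 95 ≥ 60
  N9: +75 → 75 < 100
Round 3 — N8 buckles.
  N26: +20 → 20 < 30
No further bucklings.

3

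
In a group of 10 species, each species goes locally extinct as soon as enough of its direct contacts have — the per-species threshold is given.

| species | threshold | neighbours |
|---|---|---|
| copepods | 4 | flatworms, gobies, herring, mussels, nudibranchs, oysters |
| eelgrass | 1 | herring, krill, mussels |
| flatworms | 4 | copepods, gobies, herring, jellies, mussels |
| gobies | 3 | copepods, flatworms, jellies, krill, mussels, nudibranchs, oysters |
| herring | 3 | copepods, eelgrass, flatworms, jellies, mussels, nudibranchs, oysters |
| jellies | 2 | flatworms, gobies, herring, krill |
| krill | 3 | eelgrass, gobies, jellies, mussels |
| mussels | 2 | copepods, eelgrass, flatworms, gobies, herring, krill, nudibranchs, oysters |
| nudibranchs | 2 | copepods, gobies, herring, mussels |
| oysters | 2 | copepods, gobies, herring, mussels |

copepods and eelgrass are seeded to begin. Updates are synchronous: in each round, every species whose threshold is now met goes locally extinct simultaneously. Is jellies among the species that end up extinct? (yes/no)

Round 1 — copepods, eelgrass go locally extinct (initial).
Round 2 — checking thresholds:
  flatworms: 1 of 5 neighbours < 4, holds.
  gobies: 1 of 7 neighbours < 3, holds.
  herring: 2 of 7 neighbours < 3, holds.
  krill: 1 of 4 neighbours < 3, holds.
  mussels: 2 of 8 neighbours ≥ 2, goes locally extinct.
  nudibranchs: 1 of 4 neighbours < 2, holds.
  oysters: 1 of 4 neighbours < 2, holds.
Round 3 — checking thresholds:
  flatworms: 2 of 5 neighbours < 4, holds.
  gobies: 2 of 7 neighbours < 3, holds.
  herring: 3 of 7 neighbours ≥ 3, goes locally extinct.
  krill: 2 of 4 neighbours < 3, holds.
  nudibranchs: 2 of 4 neighbours ≥ 2, goes locally extinct.
  oysters: 2 of 4 neighbours ≥ 2, goes locally extinct.
Round 4 — checking thresholds:
  flatworms: 3 of 5 neighbours < 4, holds.
  gobies: 4 of 7 neighbours ≥ 3, goes locally extinct.
  jellies: 1 of 4 neighbours < 2, holds.
  krill: 2 of 4 neighbours < 3, holds.
Round 5 — checking thresholds:
  flatworms: 4 of 5 neighbours ≥ 4, goes locally extinct.
  jellies: 2 of 4 neighbours ≥ 2, goes locally extinct.
  krill: 3 of 4 neighbours ≥ 3, goes locally extinct.
Round 6 — no new extinctions; cascade stops.

yes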